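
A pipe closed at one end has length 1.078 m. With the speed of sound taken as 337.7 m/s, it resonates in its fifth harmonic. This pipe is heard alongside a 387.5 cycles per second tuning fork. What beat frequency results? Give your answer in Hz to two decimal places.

Closed pipe (odd harmonics): f_n = n·v/(4L) = 5·337.7/(4·1.078) = 391.5816 Hz.
f_beat = |391.5816 − 387.5| = 4.08 Hz.

4.08 Hz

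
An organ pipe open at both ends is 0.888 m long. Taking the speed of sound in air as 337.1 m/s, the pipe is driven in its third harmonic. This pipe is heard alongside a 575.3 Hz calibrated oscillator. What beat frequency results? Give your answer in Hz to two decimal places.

Open pipe: f_n = n·v/(2L) = 3·337.1/(2·0.888) = 569.4257 Hz.
f_beat = |569.4257 − 575.3| = 5.87 Hz.

5.87 Hz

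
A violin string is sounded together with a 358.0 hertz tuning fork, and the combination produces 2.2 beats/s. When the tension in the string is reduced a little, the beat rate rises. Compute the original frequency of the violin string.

|f − 358.0| = 2.2, so the violin string was at either 355.8 Hz or 360.2 Hz.
Lower tension means lower frequency; the adjustment lowers the violin string's frequency.
The beat rate rose, so the adjustment moved the violin string further from 358.0 Hz — it was already below the reference.

355.8 Hz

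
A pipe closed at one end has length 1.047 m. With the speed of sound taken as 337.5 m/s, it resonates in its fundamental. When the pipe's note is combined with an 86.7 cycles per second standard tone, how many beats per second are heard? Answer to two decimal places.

Closed pipe (odd harmonics): f_n = n·v/(4L) = 1·337.5/(4·1.047) = 80.5874 Hz.
f_beat = |80.5874 − 86.7| = 6.11 Hz.

6.11 Hz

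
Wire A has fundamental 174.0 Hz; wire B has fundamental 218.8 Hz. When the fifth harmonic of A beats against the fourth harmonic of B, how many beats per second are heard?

5.2 Hz

Fifth harmonic of the first: 5·174.0 = 870.0 Hz.
Fourth harmonic of the second: 4·218.8 = 875.2 Hz.
f_beat = |870.0 − 875.2| = 5.2 Hz.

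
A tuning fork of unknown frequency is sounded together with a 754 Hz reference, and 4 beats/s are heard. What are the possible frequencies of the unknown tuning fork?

|f − 754| = 4, so f = 754 ± 4.

750 Hz or 758 Hz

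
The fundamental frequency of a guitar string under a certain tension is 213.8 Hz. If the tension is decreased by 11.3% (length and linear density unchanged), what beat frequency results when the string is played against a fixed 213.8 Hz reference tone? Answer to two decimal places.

For a string, f ∝ √T, so the new frequency is 213.8·√0.887 = 201.3583 Hz.
f_beat = |201.3583 − 213.8| = 12.44 Hz.

12.44 Hz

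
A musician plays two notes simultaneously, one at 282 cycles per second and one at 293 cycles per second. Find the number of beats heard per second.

Beats arise from superposition of two nearby frequencies; the beat rate is |f₁ − f₂|.
|282 − 293| = 11 Hz.

11 Hz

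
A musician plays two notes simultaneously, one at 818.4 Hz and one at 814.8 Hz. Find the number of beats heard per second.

3.6 Hz

Beats arise from superposition of two nearby frequencies; the beat rate is |f₁ − f₂|.
|818.4 − 814.8| = 3.6 Hz.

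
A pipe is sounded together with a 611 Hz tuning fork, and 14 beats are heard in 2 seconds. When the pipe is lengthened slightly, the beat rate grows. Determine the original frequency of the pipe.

Beat frequency = 14/2 = 7 Hz.
|f − 611| = 7, so the pipe was at either 604 Hz or 618 Hz.
A longer pipe has a lower fundamental; the adjustment lowers the pipe's frequency.
The beat rate rose, so the adjustment moved the pipe further from 611 Hz — it was already below the reference.

604 Hz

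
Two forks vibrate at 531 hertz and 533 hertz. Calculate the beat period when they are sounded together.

f_beat = |531 − 533| = 2 Hz.
Beat period T = 1 / f_beat = 1 / 2 s.

0.500 s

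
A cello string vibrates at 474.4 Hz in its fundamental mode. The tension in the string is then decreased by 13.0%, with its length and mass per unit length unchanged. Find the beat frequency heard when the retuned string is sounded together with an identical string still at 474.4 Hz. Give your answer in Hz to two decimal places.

31.91 Hz

For a string, f ∝ √T, so the new frequency is 474.4·√0.870 = 442.4909 Hz.
f_beat = |442.4909 − 474.4| = 31.91 Hz.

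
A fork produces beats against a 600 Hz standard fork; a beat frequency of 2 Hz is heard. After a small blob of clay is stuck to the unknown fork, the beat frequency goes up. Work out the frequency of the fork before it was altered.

598 Hz

|f − 600| = 2, so the fork was at either 598 Hz or 602 Hz.
Adding mass to a fork lowers its frequency; the adjustment lowers the fork's frequency.
The beat rate rose, so the adjustment moved the fork further from 600 Hz — it was already below the reference.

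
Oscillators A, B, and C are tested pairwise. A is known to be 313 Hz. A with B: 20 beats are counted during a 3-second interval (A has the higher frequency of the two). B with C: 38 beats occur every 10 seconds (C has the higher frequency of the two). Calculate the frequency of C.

A–B: Beat frequency = 20/3 = 6.6667 Hz.
B is below A, so f_B = 313 − 6.6667 = 306.3333 Hz.
B–C: Beat frequency = 38/10 = 3.8 Hz.
C is above B, so f_C = 306.3333 + 3.8 = 310.1333 Hz.

310.1333 Hz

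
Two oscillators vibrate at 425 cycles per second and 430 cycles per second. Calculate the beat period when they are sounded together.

0.200 s

f_beat = |425 − 430| = 5 Hz.
Beat period T = 1 / f_beat = 1 / 5 s.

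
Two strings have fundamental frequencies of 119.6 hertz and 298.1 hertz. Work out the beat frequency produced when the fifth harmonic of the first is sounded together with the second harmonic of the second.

1.8 Hz

Fifth harmonic of the first: 5·119.6 = 598.0 Hz.
Second harmonic of the second: 2·298.1 = 596.2 Hz.
f_beat = |598.0 − 596.2| = 1.8 Hz.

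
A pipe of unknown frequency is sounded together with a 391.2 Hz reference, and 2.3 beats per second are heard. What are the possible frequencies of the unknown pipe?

|f − 391.2| = 2.3, so f = 391.2 ± 2.3.

388.9 Hz or 393.5 Hz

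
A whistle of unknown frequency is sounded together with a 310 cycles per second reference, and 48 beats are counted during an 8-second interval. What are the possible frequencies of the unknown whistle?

304 Hz or 316 Hz

Beat frequency = 48/8 = 6 Hz.
|f − 310| = 6, so f = 310 ± 6.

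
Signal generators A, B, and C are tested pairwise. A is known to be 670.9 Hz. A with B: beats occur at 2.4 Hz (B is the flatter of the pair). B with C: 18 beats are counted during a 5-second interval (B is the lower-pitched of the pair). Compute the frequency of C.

672.1 Hz

B is below A, so f_B = 670.9 − 2.4 = 668.5 Hz.
B–C: Beat frequency = 18/5 = 3.6 Hz.
C is above B, so f_C = 668.5 + 3.6 = 672.1 Hz.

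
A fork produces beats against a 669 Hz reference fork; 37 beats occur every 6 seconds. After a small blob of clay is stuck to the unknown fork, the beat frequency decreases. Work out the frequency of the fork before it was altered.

675.1667 Hz

Beat frequency = 37/6 = 6.1667 Hz.
|f − 669| = 6.1667, so the fork was at either 662.8333 Hz or 675.1667 Hz.
Adding mass to a fork lowers its frequency; the adjustment lowers the fork's frequency.
The beat rate fell, so the adjustment moved the fork toward 669 Hz — it must have started above the reference.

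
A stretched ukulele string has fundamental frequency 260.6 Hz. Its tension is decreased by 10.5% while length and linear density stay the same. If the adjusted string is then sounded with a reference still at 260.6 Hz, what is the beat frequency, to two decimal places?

14.06 Hz

For a string, f ∝ √T, so the new frequency is 260.6·√0.895 = 246.5392 Hz.
f_beat = |246.5392 − 260.6| = 14.06 Hz.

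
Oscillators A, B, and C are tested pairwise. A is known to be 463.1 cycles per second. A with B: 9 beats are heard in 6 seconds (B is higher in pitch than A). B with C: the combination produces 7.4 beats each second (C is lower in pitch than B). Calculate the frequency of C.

457.2 Hz

A–B: Beat frequency = 9/6 = 1.5 Hz.
B is above A, so f_B = 463.1 + 1.5 = 464.6 Hz.
C is below B, so f_C = 464.6 − 7.4 = 457.2 Hz.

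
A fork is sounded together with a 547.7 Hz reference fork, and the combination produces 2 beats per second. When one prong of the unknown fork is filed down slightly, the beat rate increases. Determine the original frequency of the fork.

|f − 547.7| = 2, so the fork was at either 545.7 Hz or 549.7 Hz.
Filing a prong removes mass and raises the fork's frequency; the adjustment raises the fork's frequency.
The beat rate rose, so the adjustment moved the fork further from 547.7 Hz — it was already above the reference.

549.7 Hz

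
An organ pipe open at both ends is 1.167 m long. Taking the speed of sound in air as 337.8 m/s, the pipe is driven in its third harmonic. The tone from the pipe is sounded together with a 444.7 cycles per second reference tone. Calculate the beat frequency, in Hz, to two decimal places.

Open pipe: f_n = n·v/(2L) = 3·337.8/(2·1.167) = 434.1902 Hz.
f_beat = |434.1902 − 444.7| = 10.51 Hz.

10.51 Hz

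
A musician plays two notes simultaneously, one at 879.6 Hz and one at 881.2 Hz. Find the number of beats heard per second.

The beat frequency equals the magnitude of the frequency difference.
|879.6 − 881.2| = 1.6 Hz.

1.6 Hz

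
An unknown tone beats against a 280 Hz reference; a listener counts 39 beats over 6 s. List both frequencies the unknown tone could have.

Beat frequency = 39/6 = 6.5 Hz.
|f − 280| = 6.5, so f = 280 ± 6.5.

273.5 Hz or 286.5 Hz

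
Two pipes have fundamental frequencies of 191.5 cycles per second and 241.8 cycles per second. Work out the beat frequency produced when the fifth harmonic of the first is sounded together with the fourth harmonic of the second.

Fifth harmonic of the first: 5·191.5 = 957.5 Hz.
Fourth harmonic of the second: 4·241.8 = 967.2 Hz.
f_beat = |957.5 − 967.2| = 9.7 Hz.

9.7 Hz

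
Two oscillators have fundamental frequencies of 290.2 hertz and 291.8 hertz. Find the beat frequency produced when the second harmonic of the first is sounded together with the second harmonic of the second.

3.2 Hz

Second harmonic of the first: 2·290.2 = 580.4 Hz.
Second harmonic of the second: 2·291.8 = 583.6 Hz.
f_beat = |580.4 − 583.6| = 3.2 Hz.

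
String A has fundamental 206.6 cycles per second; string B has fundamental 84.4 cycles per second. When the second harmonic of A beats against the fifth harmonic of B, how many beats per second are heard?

8.8 Hz

Second harmonic of the first: 2·206.6 = 413.2 Hz.
Fifth harmonic of the second: 5·84.4 = 422.0 Hz.
f_beat = |413.2 − 422.0| = 8.8 Hz.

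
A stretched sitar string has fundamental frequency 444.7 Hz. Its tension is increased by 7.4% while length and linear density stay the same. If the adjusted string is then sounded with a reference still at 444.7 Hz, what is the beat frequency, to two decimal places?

16.16 Hz

For a string, f ∝ √T, so the new frequency is 444.7·√1.074 = 460.8603 Hz.
f_beat = |460.8603 − 444.7| = 16.16 Hz.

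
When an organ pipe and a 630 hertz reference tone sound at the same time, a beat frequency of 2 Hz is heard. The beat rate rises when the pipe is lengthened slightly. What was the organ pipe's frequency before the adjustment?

|f − 630| = 2, so the organ pipe was at either 628 Hz or 632 Hz.
A longer pipe has a lower fundamental; the adjustment lowers the organ pipe's frequency.
The beat rate rose, so the adjustment moved the organ pipe further from 630 Hz — it was already below the reference.

628 Hz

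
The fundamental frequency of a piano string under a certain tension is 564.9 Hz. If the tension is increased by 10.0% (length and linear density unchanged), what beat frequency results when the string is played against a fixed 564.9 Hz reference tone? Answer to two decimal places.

For a string, f ∝ √T, so the new frequency is 564.9·√1.100 = 592.4721 Hz.
f_beat = |592.4721 − 564.9| = 27.57 Hz.

27.57 Hz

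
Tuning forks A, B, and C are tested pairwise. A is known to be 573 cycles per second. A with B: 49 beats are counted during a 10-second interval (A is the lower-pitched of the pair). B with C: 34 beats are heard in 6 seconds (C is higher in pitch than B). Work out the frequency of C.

A–B: Beat frequency = 49/10 = 4.9 Hz.
B is above A, so f_B = 573 + 4.9 = 577.9 Hz.
B–C: Beat frequency = 34/6 = 5.6667 Hz.
C is above B, so f_C = 577.9 + 5.6667 = 583.5667 Hz.

583.5667 Hz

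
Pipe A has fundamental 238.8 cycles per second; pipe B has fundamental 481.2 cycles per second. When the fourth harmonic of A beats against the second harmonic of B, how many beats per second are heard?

7.2 Hz

Fourth harmonic of the first: 4·238.8 = 955.2 Hz.
Second harmonic of the second: 2·481.2 = 962.4 Hz.
f_beat = |955.2 − 962.4| = 7.2 Hz.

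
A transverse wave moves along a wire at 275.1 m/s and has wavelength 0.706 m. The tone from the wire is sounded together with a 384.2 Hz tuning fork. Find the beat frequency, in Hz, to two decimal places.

Source frequency f = v/λ = 275.1/0.706 = 389.6601 Hz.
f_beat = |389.6601 − 384.2| = 5.46 Hz.

5.46 Hz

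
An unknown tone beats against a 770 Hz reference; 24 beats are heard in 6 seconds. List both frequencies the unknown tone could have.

Beat frequency = 24/6 = 4 Hz.
|f − 770| = 4, so f = 770 ± 4.

766 Hz or 774 Hz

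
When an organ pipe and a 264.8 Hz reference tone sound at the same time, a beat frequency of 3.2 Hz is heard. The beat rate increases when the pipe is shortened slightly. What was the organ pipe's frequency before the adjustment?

268 Hz

|f − 264.8| = 3.2, so the organ pipe was at either 261.6 Hz or 268 Hz.
A shorter pipe has a higher fundamental; the adjustment raises the organ pipe's frequency.
The beat rate rose, so the adjustment moved the organ pipe further from 264.8 Hz — it was already above the reference.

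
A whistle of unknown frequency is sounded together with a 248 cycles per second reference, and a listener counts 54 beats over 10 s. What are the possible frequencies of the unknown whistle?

Beat frequency = 54/10 = 5.4 Hz.
|f − 248| = 5.4, so f = 248 ± 5.4.

242.6 Hz or 253.4 Hz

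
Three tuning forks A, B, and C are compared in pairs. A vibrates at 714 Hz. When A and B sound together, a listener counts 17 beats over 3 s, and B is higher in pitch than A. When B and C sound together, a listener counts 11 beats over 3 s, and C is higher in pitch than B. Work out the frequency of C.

A–B: Beat frequency = 17/3 = 5.6667 Hz.
B is above A, so f_B = 714 + 5.6667 = 719.6667 Hz.
B–C: Beat frequency = 11/3 = 3.6667 Hz.
C is above B, so f_C = 719.6667 + 3.6667 = 723.3333 Hz.

723.3333 Hz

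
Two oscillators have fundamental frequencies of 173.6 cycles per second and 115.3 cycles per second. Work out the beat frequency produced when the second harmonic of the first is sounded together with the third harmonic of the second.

Second harmonic of the first: 2·173.6 = 347.2 Hz.
Third harmonic of the second: 3·115.3 = 345.9 Hz.
f_beat = |347.2 − 345.9| = 1.3 Hz.

1.3 Hz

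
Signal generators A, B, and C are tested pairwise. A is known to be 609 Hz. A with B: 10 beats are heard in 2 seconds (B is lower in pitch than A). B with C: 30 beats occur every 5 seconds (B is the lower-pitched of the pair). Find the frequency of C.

610 Hz

A–B: Beat frequency = 10/2 = 5 Hz.
B is below A, so f_B = 609 − 5 = 604 Hz.
B–C: Beat frequency = 30/5 = 6 Hz.
C is above B, so f_C = 604 + 6 = 610 Hz.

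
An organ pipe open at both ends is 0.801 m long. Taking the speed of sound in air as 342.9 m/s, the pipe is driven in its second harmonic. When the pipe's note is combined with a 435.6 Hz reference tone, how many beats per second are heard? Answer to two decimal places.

7.51 Hz

Open pipe: f_n = n·v/(2L) = 2·342.9/(2·0.801) = 428.0899 Hz.
f_beat = |428.0899 − 435.6| = 7.51 Hz.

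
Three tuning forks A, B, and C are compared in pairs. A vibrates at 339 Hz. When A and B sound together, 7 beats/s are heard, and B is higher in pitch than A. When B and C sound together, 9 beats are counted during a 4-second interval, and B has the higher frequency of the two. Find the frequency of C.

B is above A, so f_B = 339 + 7 = 346 Hz.
B–C: Beat frequency = 9/4 = 2.25 Hz.
C is below B, so f_C = 346 − 2.25 = 343.75 Hz.

343.75 Hz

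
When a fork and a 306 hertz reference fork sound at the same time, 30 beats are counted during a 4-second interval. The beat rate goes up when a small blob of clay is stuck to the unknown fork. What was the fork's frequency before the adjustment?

Beat frequency = 30/4 = 7.5 Hz.
|f − 306| = 7.5, so the fork was at either 298.5 Hz or 313.5 Hz.
Adding mass to a fork lowers its frequency; the adjustment lowers the fork's frequency.
The beat rate rose, so the adjustment moved the fork further from 306 Hz — it was already below the reference.

298.5 Hz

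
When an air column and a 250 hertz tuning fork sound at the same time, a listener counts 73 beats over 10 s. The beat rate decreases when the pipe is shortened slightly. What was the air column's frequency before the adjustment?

242.7 Hz

Beat frequency = 73/10 = 7.3 Hz.
|f − 250| = 7.3, so the air column was at either 242.7 Hz or 257.3 Hz.
A shorter pipe has a higher fundamental; the adjustment raises the air column's frequency.
The beat rate fell, so the adjustment moved the air column toward 250 Hz — it must have started below the reference.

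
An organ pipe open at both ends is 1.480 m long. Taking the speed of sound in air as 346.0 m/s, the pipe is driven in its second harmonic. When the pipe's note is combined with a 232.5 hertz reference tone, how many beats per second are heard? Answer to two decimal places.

1.28 Hz

Open pipe: f_n = n·v/(2L) = 2·346.0/(2·1.480) = 233.7838 Hz.
f_beat = |233.7838 − 232.5| = 1.28 Hz.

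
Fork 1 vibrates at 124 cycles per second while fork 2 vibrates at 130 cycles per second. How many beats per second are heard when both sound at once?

6 Hz

Beats arise from superposition of two nearby frequencies; the beat rate is |f₁ − f₂|.
|124 − 130| = 6 Hz.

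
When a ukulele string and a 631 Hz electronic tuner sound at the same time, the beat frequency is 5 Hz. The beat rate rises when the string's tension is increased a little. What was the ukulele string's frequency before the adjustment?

|f − 631| = 5, so the ukulele string was at either 626 Hz or 636 Hz.
Higher tension means higher frequency; the adjustment raises the ukulele string's frequency.
The beat rate rose, so the adjustment moved the ukulele string further from 631 Hz — it was already above the reference.

636 Hz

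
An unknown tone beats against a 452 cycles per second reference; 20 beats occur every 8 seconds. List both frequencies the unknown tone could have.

449.5 Hz or 454.5 Hz

Beat frequency = 20/8 = 2.5 Hz.
|f − 452| = 2.5, so f = 452 ± 2.5.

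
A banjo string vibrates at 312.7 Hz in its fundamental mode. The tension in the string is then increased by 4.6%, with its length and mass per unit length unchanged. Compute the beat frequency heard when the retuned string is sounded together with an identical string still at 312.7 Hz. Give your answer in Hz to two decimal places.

For a string, f ∝ √T, so the new frequency is 312.7·√1.046 = 319.8112 Hz.
f_beat = |319.8112 − 312.7| = 7.11 Hz.

7.11 Hz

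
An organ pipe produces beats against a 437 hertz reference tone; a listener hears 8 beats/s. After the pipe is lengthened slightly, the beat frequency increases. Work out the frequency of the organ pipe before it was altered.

429 Hz

|f − 437| = 8, so the organ pipe was at either 429 Hz or 445 Hz.
A longer pipe has a lower fundamental; the adjustment lowers the organ pipe's frequency.
The beat rate rose, so the adjustment moved the organ pipe further from 437 Hz — it was already below the reference.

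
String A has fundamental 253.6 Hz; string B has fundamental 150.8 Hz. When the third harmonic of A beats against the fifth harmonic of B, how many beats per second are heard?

Third harmonic of the first: 3·253.6 = 760.8 Hz.
Fifth harmonic of the second: 5·150.8 = 754.0 Hz.
f_beat = |760.8 − 754.0| = 6.8 Hz.

6.8 Hz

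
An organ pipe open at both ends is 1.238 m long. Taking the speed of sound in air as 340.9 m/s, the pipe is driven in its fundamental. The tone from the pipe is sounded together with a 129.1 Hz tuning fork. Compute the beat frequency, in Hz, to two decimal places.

8.58 Hz

Open pipe: f_n = n·v/(2L) = 1·340.9/(2·1.238) = 137.6817 Hz.
f_beat = |137.6817 − 129.1| = 8.58 Hz.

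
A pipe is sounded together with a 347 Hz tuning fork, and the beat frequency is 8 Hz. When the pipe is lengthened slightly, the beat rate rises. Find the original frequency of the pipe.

|f − 347| = 8, so the pipe was at either 339 Hz or 355 Hz.
A longer pipe has a lower fundamental; the adjustment lowers the pipe's frequency.
The beat rate rose, so the adjustment moved the pipe further from 347 Hz — it was already below the reference.

339 Hz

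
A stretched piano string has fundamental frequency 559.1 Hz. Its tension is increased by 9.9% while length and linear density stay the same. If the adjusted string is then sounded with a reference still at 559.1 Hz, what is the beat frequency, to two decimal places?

27.02 Hz

For a string, f ∝ √T, so the new frequency is 559.1·√1.099 = 586.1224 Hz.
f_beat = |586.1224 − 559.1| = 27.02 Hz.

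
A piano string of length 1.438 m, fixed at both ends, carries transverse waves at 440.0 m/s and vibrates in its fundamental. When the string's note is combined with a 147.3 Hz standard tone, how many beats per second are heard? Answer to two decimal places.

For a string fixed at both ends, f_n = n·v/(2L) = 1·440.0/(2·1.438) = 152.9903 Hz.
f_beat = |152.9903 − 147.3| = 5.69 Hz.

5.69 Hz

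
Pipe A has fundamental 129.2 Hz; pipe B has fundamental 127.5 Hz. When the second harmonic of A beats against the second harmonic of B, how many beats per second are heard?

3.4 Hz

Second harmonic of the first: 2·129.2 = 258.4 Hz.
Second harmonic of the second: 2·127.5 = 255.0 Hz.
f_beat = |258.4 − 255.0| = 3.4 Hz.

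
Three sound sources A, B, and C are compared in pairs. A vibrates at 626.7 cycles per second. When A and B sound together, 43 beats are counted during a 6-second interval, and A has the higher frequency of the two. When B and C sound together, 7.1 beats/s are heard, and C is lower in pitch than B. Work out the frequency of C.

612.4333 Hz

A–B: Beat frequency = 43/6 = 7.1667 Hz.
B is below A, so f_B = 626.7 − 7.1667 = 619.5333 Hz.
C is below B, so f_C = 619.5333 − 7.1 = 612.4333 Hz.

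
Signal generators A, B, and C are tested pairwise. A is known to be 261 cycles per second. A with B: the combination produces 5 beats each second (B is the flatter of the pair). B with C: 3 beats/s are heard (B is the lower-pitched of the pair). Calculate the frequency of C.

259 Hz

B is below A, so f_B = 261 − 5 = 256 Hz.
C is above B, so f_C = 256 + 3 = 259 Hz.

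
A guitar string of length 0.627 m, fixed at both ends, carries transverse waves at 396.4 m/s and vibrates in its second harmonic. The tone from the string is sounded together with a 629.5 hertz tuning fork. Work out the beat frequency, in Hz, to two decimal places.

For a string fixed at both ends, f_n = n·v/(2L) = 2·396.4/(2·0.627) = 632.2169 Hz.
f_beat = |632.2169 − 629.5| = 2.72 Hz.

2.72 Hz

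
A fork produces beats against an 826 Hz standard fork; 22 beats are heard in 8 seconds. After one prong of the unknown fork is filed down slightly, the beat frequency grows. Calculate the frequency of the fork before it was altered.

828.75 Hz

Beat frequency = 22/8 = 2.75 Hz.
|f − 826| = 2.75, so the fork was at either 823.25 Hz or 828.75 Hz.
Filing a prong removes mass and raises the fork's frequency; the adjustment raises the fork's frequency.
The beat rate rose, so the adjustment moved the fork further from 826 Hz — it was already above the reference.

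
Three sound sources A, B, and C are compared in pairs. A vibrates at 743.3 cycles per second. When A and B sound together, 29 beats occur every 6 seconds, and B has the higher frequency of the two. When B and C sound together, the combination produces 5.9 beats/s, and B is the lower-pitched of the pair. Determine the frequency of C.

A–B: Beat frequency = 29/6 = 4.8333 Hz.
B is above A, so f_B = 743.3 + 4.8333 = 748.1333 Hz.
C is above B, so f_C = 748.1333 + 5.9 = 754.0333 Hz.

754.0333 Hz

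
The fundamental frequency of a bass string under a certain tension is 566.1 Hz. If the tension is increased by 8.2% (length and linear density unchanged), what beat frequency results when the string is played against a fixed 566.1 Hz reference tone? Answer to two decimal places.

22.75 Hz

For a string, f ∝ √T, so the new frequency is 566.1·√1.082 = 588.8529 Hz.
f_beat = |588.8529 − 566.1| = 22.75 Hz.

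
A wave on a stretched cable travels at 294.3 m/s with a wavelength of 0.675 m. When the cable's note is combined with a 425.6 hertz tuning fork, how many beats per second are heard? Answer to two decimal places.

Source frequency f = v/λ = 294.3/0.675 = 436.0000 Hz.
f_beat = |436.0000 − 425.6| = 10.40 Hz.

10.40 Hz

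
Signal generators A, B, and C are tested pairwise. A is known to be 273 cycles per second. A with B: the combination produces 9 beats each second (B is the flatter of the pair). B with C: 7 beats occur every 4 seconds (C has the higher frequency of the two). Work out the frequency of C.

B is below A, so f_B = 273 − 9 = 264 Hz.
B–C: Beat frequency = 7/4 = 1.75 Hz.
C is above B, so f_C = 264 + 1.75 = 265.75 Hz.

265.75 Hz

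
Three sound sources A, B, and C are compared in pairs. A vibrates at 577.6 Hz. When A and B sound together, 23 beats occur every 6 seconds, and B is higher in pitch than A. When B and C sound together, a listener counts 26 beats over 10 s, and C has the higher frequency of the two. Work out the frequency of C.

584.0333 Hz

A–B: Beat frequency = 23/6 = 3.8333 Hz.
B is above A, so f_B = 577.6 + 3.8333 = 581.4333 Hz.
B–C: Beat frequency = 26/10 = 2.6 Hz.
C is above B, so f_C = 581.4333 + 2.6 = 584.0333 Hz.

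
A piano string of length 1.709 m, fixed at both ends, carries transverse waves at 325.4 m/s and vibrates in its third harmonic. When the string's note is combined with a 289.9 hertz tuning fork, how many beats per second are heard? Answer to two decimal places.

4.29 Hz

For a string fixed at both ends, f_n = n·v/(2L) = 3·325.4/(2·1.709) = 285.6056 Hz.
f_beat = |285.6056 − 289.9| = 4.29 Hz.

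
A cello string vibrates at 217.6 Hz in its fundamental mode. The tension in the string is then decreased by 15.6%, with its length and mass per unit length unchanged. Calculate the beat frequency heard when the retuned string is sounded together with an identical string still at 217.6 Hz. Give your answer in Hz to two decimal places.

17.69 Hz

For a string, f ∝ √T, so the new frequency is 217.6·√0.844 = 199.9080 Hz.
f_beat = |199.9080 − 217.6| = 17.69 Hz.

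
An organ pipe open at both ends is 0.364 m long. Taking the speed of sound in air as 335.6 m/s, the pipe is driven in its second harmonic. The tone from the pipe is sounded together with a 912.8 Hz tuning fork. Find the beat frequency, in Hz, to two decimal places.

Open pipe: f_n = n·v/(2L) = 2·335.6/(2·0.364) = 921.9780 Hz.
f_beat = |921.9780 − 912.8| = 9.18 Hz.

9.18 Hz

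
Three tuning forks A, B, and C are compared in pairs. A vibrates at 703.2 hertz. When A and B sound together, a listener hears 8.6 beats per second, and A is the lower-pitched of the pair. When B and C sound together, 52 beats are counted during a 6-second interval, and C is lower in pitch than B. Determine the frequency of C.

B is above A, so f_B = 703.2 + 8.6 = 711.8 Hz.
B–C: Beat frequency = 52/6 = 8.6667 Hz.
C is below B, so f_C = 711.8 − 8.6667 = 703.1333 Hz.

703.1333 Hz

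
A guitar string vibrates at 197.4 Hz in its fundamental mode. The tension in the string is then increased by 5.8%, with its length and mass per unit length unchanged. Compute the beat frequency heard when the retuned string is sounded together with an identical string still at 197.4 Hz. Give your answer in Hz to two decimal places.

5.64 Hz

For a string, f ∝ √T, so the new frequency is 197.4·√1.058 = 203.0439 Hz.
f_beat = |203.0439 − 197.4| = 5.64 Hz.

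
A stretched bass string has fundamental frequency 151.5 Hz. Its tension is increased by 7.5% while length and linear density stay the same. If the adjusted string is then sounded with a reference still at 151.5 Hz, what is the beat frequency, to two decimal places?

5.58 Hz

For a string, f ∝ √T, so the new frequency is 151.5·√1.075 = 157.0785 Hz.
f_beat = |157.0785 − 151.5| = 5.58 Hz.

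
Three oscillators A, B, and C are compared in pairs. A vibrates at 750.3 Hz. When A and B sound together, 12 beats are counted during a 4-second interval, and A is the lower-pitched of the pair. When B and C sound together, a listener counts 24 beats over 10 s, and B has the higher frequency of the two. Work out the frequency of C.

A–B: Beat frequency = 12/4 = 3 Hz.
B is above A, so f_B = 750.3 + 3 = 753.3 Hz.
B–C: Beat frequency = 24/10 = 2.4 Hz.
C is below B, so f_C = 753.3 − 2.4 = 750.9 Hz.

750.9 Hz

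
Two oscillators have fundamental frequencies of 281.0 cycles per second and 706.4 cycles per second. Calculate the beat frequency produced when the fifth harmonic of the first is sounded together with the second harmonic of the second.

7.8 Hz

Fifth harmonic of the first: 5·281.0 = 1405.0 Hz.
Second harmonic of the second: 2·706.4 = 1412.8 Hz.
f_beat = |1405.0 − 1412.8| = 7.8 Hz.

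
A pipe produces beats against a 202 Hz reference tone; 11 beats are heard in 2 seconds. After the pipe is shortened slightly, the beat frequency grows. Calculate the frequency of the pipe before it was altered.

Beat frequency = 11/2 = 5.5 Hz.
|f − 202| = 5.5, so the pipe was at either 196.5 Hz or 207.5 Hz.
A shorter pipe has a higher fundamental; the adjustment raises the pipe's frequency.
The beat rate rose, so the adjustment moved the pipe further from 202 Hz — it was already above the reference.

207.5 Hz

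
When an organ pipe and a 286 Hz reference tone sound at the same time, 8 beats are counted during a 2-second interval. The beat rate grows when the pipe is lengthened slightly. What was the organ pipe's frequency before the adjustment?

Beat frequency = 8/2 = 4 Hz.
|f − 286| = 4, so the organ pipe was at either 282 Hz or 290 Hz.
A longer pipe has a lower fundamental; the adjustment lowers the organ pipe's frequency.
The beat rate rose, so the adjustment moved the organ pipe further from 286 Hz — it was already below the reference.

282 Hz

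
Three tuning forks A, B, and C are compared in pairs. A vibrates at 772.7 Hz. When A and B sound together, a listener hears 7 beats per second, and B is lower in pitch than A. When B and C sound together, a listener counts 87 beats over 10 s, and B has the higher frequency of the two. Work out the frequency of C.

757 Hz

B is below A, so f_B = 772.7 − 7 = 765.7 Hz.
B–C: Beat frequency = 87/10 = 8.7 Hz.
C is below B, so f_C = 765.7 − 8.7 = 757 Hz.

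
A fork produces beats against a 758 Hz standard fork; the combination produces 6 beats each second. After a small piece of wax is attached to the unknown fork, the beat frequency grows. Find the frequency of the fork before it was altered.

|f − 758| = 6, so the fork was at either 752 Hz or 764 Hz.
Loading a fork with wax lowers its frequency; the adjustment lowers the fork's frequency.
The beat rate rose, so the adjustment moved the fork further from 758 Hz — it was already below the reference.

752 Hz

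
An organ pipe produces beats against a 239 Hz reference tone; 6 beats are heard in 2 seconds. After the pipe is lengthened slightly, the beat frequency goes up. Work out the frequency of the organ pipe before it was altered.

Beat frequency = 6/2 = 3 Hz.
|f − 239| = 3, so the organ pipe was at either 236 Hz or 242 Hz.
A longer pipe has a lower fundamental; the adjustment lowers the organ pipe's frequency.
The beat rate rose, so the adjustment moved the organ pipe further from 239 Hz — it was already below the reference.

236 Hz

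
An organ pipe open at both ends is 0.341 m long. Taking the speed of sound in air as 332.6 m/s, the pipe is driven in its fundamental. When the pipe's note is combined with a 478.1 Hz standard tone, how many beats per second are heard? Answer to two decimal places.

9.58 Hz

Open pipe: f_n = n·v/(2L) = 1·332.6/(2·0.341) = 487.6833 Hz.
f_beat = |487.6833 − 478.1| = 9.58 Hz.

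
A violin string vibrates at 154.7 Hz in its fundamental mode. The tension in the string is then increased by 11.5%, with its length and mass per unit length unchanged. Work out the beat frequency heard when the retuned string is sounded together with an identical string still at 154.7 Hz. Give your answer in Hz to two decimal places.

For a string, f ∝ √T, so the new frequency is 154.7·√1.115 = 163.3532 Hz.
f_beat = |163.3532 − 154.7| = 8.65 Hz.

8.65 Hz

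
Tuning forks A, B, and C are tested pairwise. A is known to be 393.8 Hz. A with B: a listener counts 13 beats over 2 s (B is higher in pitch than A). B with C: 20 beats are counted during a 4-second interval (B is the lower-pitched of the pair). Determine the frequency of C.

405.3 Hz

A–B: Beat frequency = 13/2 = 6.5 Hz.
B is above A, so f_B = 393.8 + 6.5 = 400.3 Hz.
B–C: Beat frequency = 20/4 = 5 Hz.
C is above B, so f_C = 400.3 + 5 = 405.3 Hz.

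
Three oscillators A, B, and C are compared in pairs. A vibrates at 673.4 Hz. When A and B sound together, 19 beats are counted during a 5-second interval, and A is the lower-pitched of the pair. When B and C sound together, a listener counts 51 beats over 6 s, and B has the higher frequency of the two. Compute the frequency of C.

668.7 Hz

A–B: Beat frequency = 19/5 = 3.8 Hz.
B is above A, so f_B = 673.4 + 3.8 = 677.2 Hz.
B–C: Beat frequency = 51/6 = 8.5 Hz.
C is below B, so f_C = 677.2 − 8.5 = 668.7 Hz.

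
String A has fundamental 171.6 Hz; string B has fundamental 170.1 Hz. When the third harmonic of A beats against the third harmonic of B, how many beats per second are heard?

4.5 Hz

Third harmonic of the first: 3·171.6 = 514.8 Hz.
Third harmonic of the second: 3·170.1 = 510.3 Hz.
f_beat = |514.8 − 510.3| = 4.5 Hz.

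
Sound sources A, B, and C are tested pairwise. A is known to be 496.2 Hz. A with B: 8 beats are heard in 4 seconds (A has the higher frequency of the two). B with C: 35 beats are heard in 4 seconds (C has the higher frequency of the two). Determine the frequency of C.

502.95 Hz

A–B: Beat frequency = 8/4 = 2 Hz.
B is below A, so f_B = 496.2 − 2 = 494.2 Hz.
B–C: Beat frequency = 35/4 = 8.75 Hz.
C is above B, so f_C = 494.2 + 8.75 = 502.95 Hz.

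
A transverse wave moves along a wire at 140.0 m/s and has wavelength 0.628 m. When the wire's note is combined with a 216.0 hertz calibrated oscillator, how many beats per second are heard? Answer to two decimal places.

6.93 Hz

Source frequency f = v/λ = 140.0/0.628 = 222.9299 Hz.
f_beat = |222.9299 − 216.0| = 6.93 Hz.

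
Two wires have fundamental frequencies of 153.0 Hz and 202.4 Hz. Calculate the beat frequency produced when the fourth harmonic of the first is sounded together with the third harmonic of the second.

4.8 Hz

Fourth harmonic of the first: 4·153.0 = 612.0 Hz.
Third harmonic of the second: 3·202.4 = 607.2 Hz.
f_beat = |612.0 − 607.2| = 4.8 Hz.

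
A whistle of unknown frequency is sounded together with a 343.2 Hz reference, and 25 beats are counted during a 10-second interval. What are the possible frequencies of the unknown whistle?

340.7 Hz or 345.7 Hz

Beat frequency = 25/10 = 2.5 Hz.
|f − 343.2| = 2.5, so f = 343.2 ± 2.5.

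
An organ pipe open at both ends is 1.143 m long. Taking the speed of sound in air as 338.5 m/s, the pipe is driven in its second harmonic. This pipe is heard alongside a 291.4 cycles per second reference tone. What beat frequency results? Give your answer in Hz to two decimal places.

Open pipe: f_n = n·v/(2L) = 2·338.5/(2·1.143) = 296.1505 Hz.
f_beat = |296.1505 − 291.4| = 4.75 Hz.

4.75 Hz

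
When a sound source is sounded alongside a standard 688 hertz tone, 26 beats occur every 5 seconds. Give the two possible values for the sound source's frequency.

682.8 Hz or 693.2 Hz

Beat frequency = 26/5 = 5.2 Hz.
|f − 688| = 5.2, so f = 688 ± 5.2.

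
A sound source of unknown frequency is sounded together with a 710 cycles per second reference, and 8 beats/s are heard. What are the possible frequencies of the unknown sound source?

|f − 710| = 8, so f = 710 ± 8.

702 Hz or 718 Hz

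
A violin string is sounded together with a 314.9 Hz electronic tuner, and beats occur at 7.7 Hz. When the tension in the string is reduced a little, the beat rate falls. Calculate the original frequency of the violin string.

|f − 314.9| = 7.7, so the violin string was at either 307.2 Hz or 322.6 Hz.
Lower tension means lower frequency; the adjustment lowers the violin string's frequency.
The beat rate fell, so the adjustment moved the violin string toward 314.9 Hz — it must have started above the reference.

322.6 Hz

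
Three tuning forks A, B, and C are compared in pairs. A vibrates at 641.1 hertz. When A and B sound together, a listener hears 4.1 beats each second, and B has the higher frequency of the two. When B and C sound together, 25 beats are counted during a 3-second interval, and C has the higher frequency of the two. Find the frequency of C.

B is above A, so f_B = 641.1 + 4.1 = 645.2 Hz.
B–C: Beat frequency = 25/3 = 8.3333 Hz.
C is above B, so f_C = 645.2 + 8.3333 = 653.5333 Hz.

653.5333 Hz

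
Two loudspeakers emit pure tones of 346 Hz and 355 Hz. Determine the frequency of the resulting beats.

9 Hz

Beats arise from superposition of two nearby frequencies; the beat rate is |f₁ − f₂|.
|346 − 355| = 9 Hz.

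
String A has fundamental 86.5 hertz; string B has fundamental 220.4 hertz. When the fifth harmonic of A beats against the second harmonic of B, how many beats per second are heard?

Fifth harmonic of the first: 5·86.5 = 432.5 Hz.
Second harmonic of the second: 2·220.4 = 440.8 Hz.
f_beat = |432.5 − 440.8| = 8.3 Hz.

8.3 Hz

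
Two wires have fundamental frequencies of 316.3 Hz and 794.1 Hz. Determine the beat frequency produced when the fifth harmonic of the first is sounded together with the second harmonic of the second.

6.7 Hz

Fifth harmonic of the first: 5·316.3 = 1581.5 Hz.
Second harmonic of the second: 2·794.1 = 1588.2 Hz.
f_beat = |1581.5 − 1588.2| = 6.7 Hz.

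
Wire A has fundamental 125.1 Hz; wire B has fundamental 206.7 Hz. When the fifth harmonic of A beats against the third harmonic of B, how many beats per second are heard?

5.4 Hz

Fifth harmonic of the first: 5·125.1 = 625.5 Hz.
Third harmonic of the second: 3·206.7 = 620.1 Hz.
f_beat = |625.5 − 620.1| = 5.4 Hz.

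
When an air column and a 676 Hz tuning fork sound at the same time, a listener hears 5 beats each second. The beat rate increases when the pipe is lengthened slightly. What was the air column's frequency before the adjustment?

671 Hz

|f − 676| = 5, so the air column was at either 671 Hz or 681 Hz.
A longer pipe has a lower fundamental; the adjustment lowers the air column's frequency.
The beat rate rose, so the adjustment moved the air column further from 676 Hz — it was already below the reference.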